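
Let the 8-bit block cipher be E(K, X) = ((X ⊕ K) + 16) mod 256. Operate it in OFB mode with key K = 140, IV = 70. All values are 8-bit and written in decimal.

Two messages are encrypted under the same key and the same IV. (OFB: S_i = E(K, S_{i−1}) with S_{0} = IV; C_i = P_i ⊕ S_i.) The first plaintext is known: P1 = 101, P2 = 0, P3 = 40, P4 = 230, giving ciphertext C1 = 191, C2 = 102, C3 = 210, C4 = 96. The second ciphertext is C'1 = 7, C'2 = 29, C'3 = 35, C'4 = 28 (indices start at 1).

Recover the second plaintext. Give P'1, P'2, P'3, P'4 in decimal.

P'1 = 221, P'2 = 123, P'3 = 217, P'4 = 154

In OFB with a reused IV, both messages share the same keystream S_i, so C_i ⊕ C'_i = P_i ⊕ P'_i and thus P'_i = P_i ⊕ C_i ⊕ C'_i.
P'1: 101 ⊕ 191 ⊕ 7 = 221.
P'2: 0 ⊕ 102 ⊕ 29 = 123.
P'3: 40 ⊕ 210 ⊕ 35 = 217.
P'4: 230 ⊕ 96 ⊕ 28 = 154.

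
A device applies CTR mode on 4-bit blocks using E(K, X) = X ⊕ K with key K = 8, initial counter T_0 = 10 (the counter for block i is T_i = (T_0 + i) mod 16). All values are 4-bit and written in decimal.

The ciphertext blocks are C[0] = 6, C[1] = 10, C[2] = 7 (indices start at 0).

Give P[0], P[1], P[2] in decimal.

CTR decryption: S_i = E(K, T_i) where T_i is the counter for block i; P_i = C_i ⊕ S_i.
P[0]: T = 10, S = E(K, T) = 2; 6 ⊕ 2 = 4.
P[1]: T = 11, S = E(K, T) = 3; 10 ⊕ 3 = 9.
P[2]: T = 12, S = E(K, T) = 4; 7 ⊕ 4 = 3.

P[0] = 4, P[1] = 9, P[2] = 3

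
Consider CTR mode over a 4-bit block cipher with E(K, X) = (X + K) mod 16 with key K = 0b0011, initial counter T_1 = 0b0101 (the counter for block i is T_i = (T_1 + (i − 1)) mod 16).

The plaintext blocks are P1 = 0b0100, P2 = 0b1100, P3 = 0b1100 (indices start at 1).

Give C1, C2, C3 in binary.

C1 = 0b1100, C2 = 0b0101, C3 = 0b0110

CTR encryption: S_i = E(K, T_i) where T_i is the counter for block i; C_i = P_i ⊕ S_i.
C1: T = 0b0101, S = E(K, T) = 0b1000; 0b0100 ⊕ 0b1000 = 0b1100.
C2: T = 0b0110, S = E(K, T) = 0b1001; 0b1100 ⊕ 0b1001 = 0b0101.
C3: T = 0b0111, S = E(K, T) = 0b1010; 0b1100 ⊕ 0b1010 = 0b0110.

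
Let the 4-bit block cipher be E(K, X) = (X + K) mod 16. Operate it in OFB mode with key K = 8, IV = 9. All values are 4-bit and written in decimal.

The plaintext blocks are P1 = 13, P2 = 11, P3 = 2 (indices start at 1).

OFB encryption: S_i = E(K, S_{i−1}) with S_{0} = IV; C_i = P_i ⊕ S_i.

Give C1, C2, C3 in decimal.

C1 = 12, C2 = 2, C3 = 3

C1: S = E(K, 9) = 1; 13 ⊕ 1 = 12.
C2: S = E(K, 1) = 9; 11 ⊕ 9 = 2.
C3: S = E(K, 9) = 1; 2 ⊕ 1 = 3.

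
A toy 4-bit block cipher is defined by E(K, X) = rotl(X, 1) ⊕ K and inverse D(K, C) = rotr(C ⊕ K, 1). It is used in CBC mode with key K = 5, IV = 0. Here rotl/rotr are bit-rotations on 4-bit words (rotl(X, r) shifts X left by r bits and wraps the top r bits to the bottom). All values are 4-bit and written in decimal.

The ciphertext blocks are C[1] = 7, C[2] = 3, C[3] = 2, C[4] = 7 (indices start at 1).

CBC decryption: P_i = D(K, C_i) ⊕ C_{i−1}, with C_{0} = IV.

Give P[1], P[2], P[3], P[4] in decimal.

P[1] = 1, P[2] = 4, P[3] = 8, P[4] = 3

P[1]: D(K, 7) = 1; 1 ⊕ 0 = 1.
P[2]: D(K, 3) = 3; 3 ⊕ 7 = 4.
P[3]: D(K, 2) = 11; 11 ⊕ 3 = 8.
P[4]: D(K, 7) = 1; 1 ⊕ 2 = 3.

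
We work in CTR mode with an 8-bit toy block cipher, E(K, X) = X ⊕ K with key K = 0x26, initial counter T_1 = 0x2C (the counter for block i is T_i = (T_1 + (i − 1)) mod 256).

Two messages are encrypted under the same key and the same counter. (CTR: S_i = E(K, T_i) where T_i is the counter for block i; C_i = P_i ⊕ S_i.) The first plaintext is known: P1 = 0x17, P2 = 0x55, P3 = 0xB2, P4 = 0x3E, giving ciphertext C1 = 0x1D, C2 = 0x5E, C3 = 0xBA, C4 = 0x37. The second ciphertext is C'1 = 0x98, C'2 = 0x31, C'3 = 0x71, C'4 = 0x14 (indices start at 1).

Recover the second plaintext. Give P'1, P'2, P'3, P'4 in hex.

In CTR with a reused counter, both messages share the same keystream S_i, so C_i ⊕ C'_i = P_i ⊕ P'_i and thus P'_i = P_i ⊕ C_i ⊕ C'_i.
P'1: 0x17 ⊕ 0x1D ⊕ 0x98 = 0x92.
P'2: 0x55 ⊕ 0x5E ⊕ 0x31 = 0x3A.
P'3: 0xB2 ⊕ 0xBA ⊕ 0x71 = 0x79.
P'4: 0x3E ⊕ 0x37 ⊕ 0x14 = 0x1D.

P'1 = 0x92, P'2 = 0x3A, P'3 = 0x79, P'4 = 0x1D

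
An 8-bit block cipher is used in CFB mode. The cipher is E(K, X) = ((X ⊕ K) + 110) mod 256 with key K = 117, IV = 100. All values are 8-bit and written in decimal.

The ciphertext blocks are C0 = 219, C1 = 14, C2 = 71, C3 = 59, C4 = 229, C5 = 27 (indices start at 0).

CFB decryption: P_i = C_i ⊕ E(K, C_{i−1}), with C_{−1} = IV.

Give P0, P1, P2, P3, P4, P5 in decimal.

P0 = 164, P1 = 18, P2 = 174, P3 = 155, P4 = 89, P5 = 229

P0: E(K, 100) = 127; 219 ⊕ 127 = 164.
P1: E(K, 219) = 28; 14 ⊕ 28 = 18.
P2: E(K, 14) = 233; 71 ⊕ 233 = 174.
P3: E(K, 71) = 160; 59 ⊕ 160 = 155.
P4: E(K, 59) = 188; 229 ⊕ 188 = 89.
P5: E(K, 229) = 254; 27 ⊕ 254 = 229.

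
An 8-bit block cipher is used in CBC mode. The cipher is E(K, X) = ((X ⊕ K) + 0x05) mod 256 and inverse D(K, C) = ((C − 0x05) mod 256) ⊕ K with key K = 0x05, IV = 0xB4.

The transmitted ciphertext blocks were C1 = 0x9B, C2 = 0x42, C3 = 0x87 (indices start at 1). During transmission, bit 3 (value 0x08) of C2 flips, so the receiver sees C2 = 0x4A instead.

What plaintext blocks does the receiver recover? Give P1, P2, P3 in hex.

P1 = 0x27, P2 = 0xDB, P3 = 0xCD

CBC decryption: P_i = D(K, C_i) ⊕ C_{i−1}, with C_{0} = IV.
Only C2 changed, to 0x4A. In CBC, a change in C_i garbles P_i and flips the same bit in P_{i+1}. Decrypting the received ciphertext:
P1: D(K, 0x9B) = 0x93; 0x93 ⊕ 0xB4 = 0x27.
P2: D(K, 0x4A) = 0x40; 0x40 ⊕ 0x9B = 0xDB.
P3: D(K, 0x87) = 0x87; 0x87 ⊕ 0x4A = 0xCD.
Blocks that differ from the original plaintext: P2, P3.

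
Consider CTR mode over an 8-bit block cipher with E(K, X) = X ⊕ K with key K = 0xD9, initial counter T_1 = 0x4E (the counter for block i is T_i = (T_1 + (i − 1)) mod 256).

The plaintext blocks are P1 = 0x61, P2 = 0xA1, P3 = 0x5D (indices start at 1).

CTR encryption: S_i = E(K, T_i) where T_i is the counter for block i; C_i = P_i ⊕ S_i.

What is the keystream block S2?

0x96

C1: T = 0x4E, S = E(K, T) = 0x97; 0x61 ⊕ 0x97 = 0xF6.
C2: T = 0x4F, S = E(K, T) = 0x96; 0xA1 ⊕ 0x96 = 0x37.
So S2 = 0x96.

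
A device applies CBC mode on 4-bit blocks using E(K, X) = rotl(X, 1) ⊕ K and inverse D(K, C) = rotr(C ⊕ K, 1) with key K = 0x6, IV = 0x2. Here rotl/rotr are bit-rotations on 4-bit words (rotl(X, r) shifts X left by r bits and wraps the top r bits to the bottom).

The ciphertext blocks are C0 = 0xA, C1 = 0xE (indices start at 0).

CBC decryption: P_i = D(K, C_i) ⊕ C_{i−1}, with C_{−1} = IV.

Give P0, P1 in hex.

P0: D(K, 0xA) = 0x6; 0x6 ⊕ 0x2 = 0x4.
P1: D(K, 0xE) = 0x4; 0x4 ⊕ 0xA = 0xE.

P0 = 0x4, P1 = 0xE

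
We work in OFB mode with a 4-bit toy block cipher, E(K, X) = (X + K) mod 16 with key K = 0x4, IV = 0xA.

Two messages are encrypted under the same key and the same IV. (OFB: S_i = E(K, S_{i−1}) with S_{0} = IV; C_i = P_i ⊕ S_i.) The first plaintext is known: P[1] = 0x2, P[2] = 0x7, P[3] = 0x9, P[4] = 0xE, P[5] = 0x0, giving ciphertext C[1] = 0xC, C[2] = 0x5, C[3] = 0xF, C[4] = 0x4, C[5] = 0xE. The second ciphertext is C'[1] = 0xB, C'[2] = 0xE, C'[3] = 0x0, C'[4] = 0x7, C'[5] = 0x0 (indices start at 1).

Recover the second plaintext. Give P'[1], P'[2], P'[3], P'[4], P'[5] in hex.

P'[1] = 0x5, P'[2] = 0xC, P'[3] = 0x6, P'[4] = 0xD, P'[5] = 0xE

In OFB with a reused IV, both messages share the same keystream S_i, so C_i ⊕ C'_i = P_i ⊕ P'_i and thus P'_i = P_i ⊕ C_i ⊕ C'_i.
P'[1]: 0x2 ⊕ 0xC ⊕ 0xB = 0x5.
P'[2]: 0x7 ⊕ 0x5 ⊕ 0xE = 0xC.
P'[3]: 0x9 ⊕ 0xF ⊕ 0x0 = 0x6.
P'[4]: 0xE ⊕ 0x4 ⊕ 0x7 = 0xD.
P'[5]: 0x0 ⊕ 0xE ⊕ 0x0 = 0xE.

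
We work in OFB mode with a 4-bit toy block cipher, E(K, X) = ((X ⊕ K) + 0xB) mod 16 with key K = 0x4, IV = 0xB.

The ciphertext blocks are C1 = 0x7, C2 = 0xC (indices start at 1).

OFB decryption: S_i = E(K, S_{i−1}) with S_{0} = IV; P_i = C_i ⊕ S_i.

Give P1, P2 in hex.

P1: S = E(K, 0xB) = 0xA; 0x7 ⊕ 0xA = 0xD.
P2: S = E(K, 0xA) = 0x9; 0xC ⊕ 0x9 = 0x5.

P1 = 0xD, P2 = 0x5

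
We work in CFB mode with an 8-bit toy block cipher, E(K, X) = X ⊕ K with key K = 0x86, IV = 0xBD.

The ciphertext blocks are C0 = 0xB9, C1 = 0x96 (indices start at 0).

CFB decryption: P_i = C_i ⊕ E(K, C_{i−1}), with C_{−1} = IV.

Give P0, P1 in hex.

P0 = 0x82, P1 = 0xA9

P0: E(K, 0xBD) = 0x3B; 0xB9 ⊕ 0x3B = 0x82.
P1: E(K, 0xB9) = 0x3F; 0x96 ⊕ 0x3F = 0xA9.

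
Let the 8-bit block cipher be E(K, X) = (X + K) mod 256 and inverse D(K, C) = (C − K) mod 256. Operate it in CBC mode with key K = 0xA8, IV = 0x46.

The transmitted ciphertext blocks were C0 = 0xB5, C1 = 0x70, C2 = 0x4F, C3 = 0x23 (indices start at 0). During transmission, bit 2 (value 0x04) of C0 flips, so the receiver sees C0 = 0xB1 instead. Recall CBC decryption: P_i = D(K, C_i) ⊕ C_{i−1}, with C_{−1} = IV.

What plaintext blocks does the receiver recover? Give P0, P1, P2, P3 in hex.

P0 = 0x4F, P1 = 0x79, P2 = 0xD7, P3 = 0x34

Only C0 changed, to 0xB1. In CBC, a change in C_i garbles P_i and flips the same bit in P_{i+1}. Decrypting the received ciphertext:
P0: D(K, 0xB1) = 0x09; 0x09 ⊕ 0x46 = 0x4F.
P1: D(K, 0x70) = 0xC8; 0xC8 ⊕ 0xB1 = 0x79.
P2: D(K, 0x4F) = 0xA7; 0xA7 ⊕ 0x70 = 0xD7.
P3: D(K, 0x23) = 0x7B; 0x7B ⊕ 0x4F = 0x34.
Blocks that differ from the original plaintext: P0, P1.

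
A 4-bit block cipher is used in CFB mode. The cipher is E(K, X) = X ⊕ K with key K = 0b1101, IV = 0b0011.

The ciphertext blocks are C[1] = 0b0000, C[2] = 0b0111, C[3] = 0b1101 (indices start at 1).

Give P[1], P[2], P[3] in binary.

CFB decryption: P_i = C_i ⊕ E(K, C_{i−1}), with C_{0} = IV.
P[1]: E(K, 0b0011) = 0b1110; 0b0000 ⊕ 0b1110 = 0b1110.
P[2]: E(K, 0b0000) = 0b1101; 0b0111 ⊕ 0b1101 = 0b1010.
P[3]: E(K, 0b0111) = 0b1010; 0b1101 ⊕ 0b1010 = 0b0111.

P[1] = 0b1110, P[2] = 0b1010, P[3] = 0b0111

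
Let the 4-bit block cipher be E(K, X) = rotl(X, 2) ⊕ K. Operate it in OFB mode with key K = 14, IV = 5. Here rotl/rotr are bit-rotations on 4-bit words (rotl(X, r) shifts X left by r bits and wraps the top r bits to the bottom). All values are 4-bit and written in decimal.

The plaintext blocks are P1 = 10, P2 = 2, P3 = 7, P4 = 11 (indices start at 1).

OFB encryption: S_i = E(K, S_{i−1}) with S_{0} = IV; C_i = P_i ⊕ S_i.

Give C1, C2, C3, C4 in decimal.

C1 = 1, C2 = 2, C3 = 9, C4 = 14

C1: S = E(K, 5) = 11; 10 ⊕ 11 = 1.
C2: S = E(K, 11) = 0; 2 ⊕ 0 = 2.
C3: S = E(K, 0) = 14; 7 ⊕ 14 = 9.
C4: S = E(K, 14) = 5; 11 ⊕ 5 = 14.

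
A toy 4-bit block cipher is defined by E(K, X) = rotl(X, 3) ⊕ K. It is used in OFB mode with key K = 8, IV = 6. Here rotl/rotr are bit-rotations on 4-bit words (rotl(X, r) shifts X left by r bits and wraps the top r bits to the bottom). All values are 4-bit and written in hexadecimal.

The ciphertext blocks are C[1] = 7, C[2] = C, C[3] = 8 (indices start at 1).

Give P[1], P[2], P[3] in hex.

P[1] = C, P[2] = 9, P[3] = A

OFB decryption: S_i = E(K, S_{i−1}) with S_{0} = IV; P_i = C_i ⊕ S_i.
P[1]: S = E(K, 6) = B; 7 ⊕ B = C.
P[2]: S = E(K, B) = 5; C ⊕ 5 = 9.
P[3]: S = E(K, 5) = 2; 8 ⊕ 2 = A.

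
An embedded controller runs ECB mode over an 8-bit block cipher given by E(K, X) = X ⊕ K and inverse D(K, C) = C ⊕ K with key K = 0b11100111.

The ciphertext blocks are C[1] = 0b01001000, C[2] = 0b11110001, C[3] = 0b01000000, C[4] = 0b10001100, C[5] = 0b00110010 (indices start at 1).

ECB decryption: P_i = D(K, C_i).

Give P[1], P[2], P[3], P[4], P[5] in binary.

P[1]: D(K, 0b01001000) = 0b10101111.
P[2]: D(K, 0b11110001) = 0b00010110.
P[3]: D(K, 0b01000000) = 0b10100111.
P[4]: D(K, 0b10001100) = 0b01101011.
P[5]: D(K, 0b00110010) = 0b11010101.

P[1] = 0b10101111, P[2] = 0b00010110, P[3] = 0b10100111, P[4] = 0b01101011, P[5] = 0b11010101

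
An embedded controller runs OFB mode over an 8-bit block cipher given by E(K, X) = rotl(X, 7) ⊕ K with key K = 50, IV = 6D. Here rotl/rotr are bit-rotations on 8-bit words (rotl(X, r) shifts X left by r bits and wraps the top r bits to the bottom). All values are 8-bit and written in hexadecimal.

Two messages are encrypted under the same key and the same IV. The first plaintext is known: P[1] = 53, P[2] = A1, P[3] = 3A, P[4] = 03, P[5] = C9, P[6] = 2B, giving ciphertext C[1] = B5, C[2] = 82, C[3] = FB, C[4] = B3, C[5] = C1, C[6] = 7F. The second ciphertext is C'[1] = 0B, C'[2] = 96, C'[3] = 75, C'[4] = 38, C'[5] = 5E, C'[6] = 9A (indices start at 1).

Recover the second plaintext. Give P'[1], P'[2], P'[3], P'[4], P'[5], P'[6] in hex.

In OFB with a reused IV, both messages share the same keystream S_i, so C_i ⊕ C'_i = P_i ⊕ P'_i and thus P'_i = P_i ⊕ C_i ⊕ C'_i.
P'[1]: 53 ⊕ B5 ⊕ 0B = ED.
P'[2]: A1 ⊕ 82 ⊕ 96 = B5.
P'[3]: 3A ⊕ FB ⊕ 75 = B4.
P'[4]: 03 ⊕ B3 ⊕ 38 = 88.
P'[5]: C9 ⊕ C1 ⊕ 5E = 56.
P'[6]: 2B ⊕ 7F ⊕ 9A = CE.

P'[1] = ED, P'[2] = B5, P'[3] = B4, P'[4] = 88, P'[5] = 56, P'[6] = CE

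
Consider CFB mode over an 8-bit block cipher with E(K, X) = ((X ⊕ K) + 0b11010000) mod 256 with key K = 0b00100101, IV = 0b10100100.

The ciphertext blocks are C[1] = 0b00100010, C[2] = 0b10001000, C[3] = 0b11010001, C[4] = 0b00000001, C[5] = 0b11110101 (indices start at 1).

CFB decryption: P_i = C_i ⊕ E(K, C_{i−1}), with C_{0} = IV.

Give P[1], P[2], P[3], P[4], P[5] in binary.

P[1] = 0b01110011, P[2] = 0b01011111, P[3] = 0b10101100, P[4] = 0b11000101, P[5] = 0b00000001

P[1]: E(K, 0b10100100) = 0b01010001; 0b00100010 ⊕ 0b01010001 = 0b01110011.
P[2]: E(K, 0b00100010) = 0b11010111; 0b10001000 ⊕ 0b11010111 = 0b01011111.
P[3]: E(K, 0b10001000) = 0b01111101; 0b11010001 ⊕ 0b01111101 = 0b10101100.
P[4]: E(K, 0b11010001) = 0b11000100; 0b00000001 ⊕ 0b11000100 = 0b11000101.
P[5]: E(K, 0b00000001) = 0b11110100; 0b11110101 ⊕ 0b11110100 = 0b00000001.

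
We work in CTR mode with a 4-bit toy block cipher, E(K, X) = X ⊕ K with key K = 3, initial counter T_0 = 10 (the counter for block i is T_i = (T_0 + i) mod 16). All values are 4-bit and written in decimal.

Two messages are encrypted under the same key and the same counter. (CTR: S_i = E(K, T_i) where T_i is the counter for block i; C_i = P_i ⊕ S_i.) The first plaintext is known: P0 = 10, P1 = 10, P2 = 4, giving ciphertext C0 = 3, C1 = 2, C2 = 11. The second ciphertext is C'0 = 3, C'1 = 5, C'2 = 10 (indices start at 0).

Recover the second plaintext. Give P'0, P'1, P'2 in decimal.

In CTR with a reused counter, both messages share the same keystream S_i, so C_i ⊕ C'_i = P_i ⊕ P'_i and thus P'_i = P_i ⊕ C_i ⊕ C'_i.
P'0: 10 ⊕ 3 ⊕ 3 = 10.
P'1: 10 ⊕ 2 ⊕ 5 = 13.
P'2: 4 ⊕ 11 ⊕ 10 = 5.

P'0 = 10, P'1 = 13, P'2 = 5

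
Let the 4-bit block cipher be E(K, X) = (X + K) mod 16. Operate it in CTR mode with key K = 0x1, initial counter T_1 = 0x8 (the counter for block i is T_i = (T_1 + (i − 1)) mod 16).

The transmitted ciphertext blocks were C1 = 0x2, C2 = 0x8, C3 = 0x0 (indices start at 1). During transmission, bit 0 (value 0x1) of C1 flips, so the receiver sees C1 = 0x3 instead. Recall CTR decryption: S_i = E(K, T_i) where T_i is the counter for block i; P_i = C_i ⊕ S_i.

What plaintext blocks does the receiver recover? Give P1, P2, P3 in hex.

Only C1 changed, to 0x3. In CTR, a change in C_i flips the same bit in P_i only; the keystream is unaffected. Decrypting the received ciphertext:
P1: T = 0x8, S = E(K, T) = 0x9; 0x3 ⊕ 0x9 = 0xA.
P2: T = 0x9, S = E(K, T) = 0xA; 0x8 ⊕ 0xA = 0x2.
P3: T = 0xA, S = E(K, T) = 0xB; 0x0 ⊕ 0xB = 0xB.
Blocks that differ from the original plaintext: P1.

P1 = 0xA, P2 = 0x2, P3 = 0xB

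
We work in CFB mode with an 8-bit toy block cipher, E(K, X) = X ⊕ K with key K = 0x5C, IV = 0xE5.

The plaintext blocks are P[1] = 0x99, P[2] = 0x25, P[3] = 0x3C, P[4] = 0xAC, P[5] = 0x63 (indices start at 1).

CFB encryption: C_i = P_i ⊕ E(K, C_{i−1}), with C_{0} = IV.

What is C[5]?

C[1]: E(K, 0xE5) = 0xB9; 0x99 ⊕ 0xB9 = 0x20.
C[2]: E(K, 0x20) = 0x7C; 0x25 ⊕ 0x7C = 0x59.
C[3]: E(K, 0x59) = 0x05; 0x3C ⊕ 0x05 = 0x39.
C[4]: E(K, 0x39) = 0x65; 0xAC ⊕ 0x65 = 0xC9.
C[5]: E(K, 0xC9) = 0x95; 0x63 ⊕ 0x95 = 0xF6.

C[5] = 0xF6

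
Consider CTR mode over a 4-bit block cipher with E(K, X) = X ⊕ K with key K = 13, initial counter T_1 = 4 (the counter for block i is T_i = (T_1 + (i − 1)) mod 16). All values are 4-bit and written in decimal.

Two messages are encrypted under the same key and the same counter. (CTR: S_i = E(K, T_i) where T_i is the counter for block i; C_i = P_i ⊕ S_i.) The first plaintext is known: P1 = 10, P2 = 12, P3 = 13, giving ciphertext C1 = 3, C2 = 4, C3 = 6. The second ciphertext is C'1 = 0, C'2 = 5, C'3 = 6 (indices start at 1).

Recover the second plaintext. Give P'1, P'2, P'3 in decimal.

In CTR with a reused counter, both messages share the same keystream S_i, so C_i ⊕ C'_i = P_i ⊕ P'_i and thus P'_i = P_i ⊕ C_i ⊕ C'_i.
P'1: 10 ⊕ 3 ⊕ 0 = 9.
P'2: 12 ⊕ 4 ⊕ 5 = 13.
P'3: 13 ⊕ 6 ⊕ 6 = 13.

P'1 = 9, P'2 = 13, P'3 = 13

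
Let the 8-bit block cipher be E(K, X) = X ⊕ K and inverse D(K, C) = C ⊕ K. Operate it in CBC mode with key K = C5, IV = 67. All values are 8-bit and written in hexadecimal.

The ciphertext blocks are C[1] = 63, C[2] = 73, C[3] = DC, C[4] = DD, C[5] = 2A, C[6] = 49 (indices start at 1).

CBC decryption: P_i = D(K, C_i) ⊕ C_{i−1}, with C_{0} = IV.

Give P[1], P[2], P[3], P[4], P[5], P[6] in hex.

P[1] = C1, P[2] = D5, P[3] = 6A, P[4] = C4, P[5] = 32, P[6] = A6

P[1]: D(K, 63) = A6; A6 ⊕ 67 = C1.
P[2]: D(K, 73) = B6; B6 ⊕ 63 = D5.
P[3]: D(K, DC) = 19; 19 ⊕ 73 = 6A.
P[4]: D(K, DD) = 18; 18 ⊕ DC = C4.
P[5]: D(K, 2A) = EF; EF ⊕ DD = 32.
P[6]: D(K, 49) = 8C; 8C ⊕ 2A = A6.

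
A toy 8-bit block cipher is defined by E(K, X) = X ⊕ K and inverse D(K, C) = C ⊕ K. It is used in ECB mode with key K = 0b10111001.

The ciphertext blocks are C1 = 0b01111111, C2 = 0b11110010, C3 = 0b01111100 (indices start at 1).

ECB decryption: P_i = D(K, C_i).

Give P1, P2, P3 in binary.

P1 = 0b11000110, P2 = 0b01001011, P3 = 0b11000101

P1: D(K, 0b01111111) = 0b11000110.
P2: D(K, 0b11110010) = 0b01001011.
P3: D(K, 0b01111100) = 0b11000101.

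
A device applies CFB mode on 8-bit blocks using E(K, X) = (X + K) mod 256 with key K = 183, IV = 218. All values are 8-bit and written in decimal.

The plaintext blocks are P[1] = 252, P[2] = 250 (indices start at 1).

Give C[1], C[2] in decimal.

C[1] = 109, C[2] = 222

CFB encryption: C_i = P_i ⊕ E(K, C_{i−1}), with C_{0} = IV.
C[1]: E(K, 218) = 145; 252 ⊕ 145 = 109.
C[2]: E(K, 109) = 36; 250 ⊕ 36 = 222.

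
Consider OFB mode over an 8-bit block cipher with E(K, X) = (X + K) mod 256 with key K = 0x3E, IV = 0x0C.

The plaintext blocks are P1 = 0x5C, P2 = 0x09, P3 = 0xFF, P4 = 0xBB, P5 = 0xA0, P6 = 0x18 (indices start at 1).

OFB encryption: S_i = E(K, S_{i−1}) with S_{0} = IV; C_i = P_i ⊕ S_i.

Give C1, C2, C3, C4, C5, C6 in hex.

C1 = 0x16, C2 = 0x81, C3 = 0x39, C4 = 0xBF, C5 = 0xE2, C6 = 0x98

C1: S = E(K, 0x0C) = 0x4A; 0x5C ⊕ 0x4A = 0x16.
C2: S = E(K, 0x4A) = 0x88; 0x09 ⊕ 0x88 = 0x81.
C3: S = E(K, 0x88) = 0xC6; 0xFF ⊕ 0xC6 = 0x39.
C4: S = E(K, 0xC6) = 0x04; 0xBB ⊕ 0x04 = 0xBF.
C5: S = E(K, 0x04) = 0x42; 0xA0 ⊕ 0x42 = 0xE2.
C6: S = E(K, 0x42) = 0x80; 0x18 ⊕ 0x80 = 0x98.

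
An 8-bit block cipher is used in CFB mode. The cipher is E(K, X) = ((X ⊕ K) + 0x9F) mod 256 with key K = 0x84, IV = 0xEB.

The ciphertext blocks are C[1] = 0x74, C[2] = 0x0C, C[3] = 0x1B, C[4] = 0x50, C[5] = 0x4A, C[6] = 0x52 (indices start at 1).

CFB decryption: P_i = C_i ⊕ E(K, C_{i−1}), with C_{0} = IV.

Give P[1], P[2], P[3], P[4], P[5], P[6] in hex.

P[1] = 0x7A, P[2] = 0x83, P[3] = 0x3C, P[4] = 0x6E, P[5] = 0x39, P[6] = 0x3F

P[1]: E(K, 0xEB) = 0x0E; 0x74 ⊕ 0x0E = 0x7A.
P[2]: E(K, 0x74) = 0x8F; 0x0C ⊕ 0x8F = 0x83.
P[3]: E(K, 0x0C) = 0x27; 0x1B ⊕ 0x27 = 0x3C.
P[4]: E(K, 0x1B) = 0x3E; 0x50 ⊕ 0x3E = 0x6E.
P[5]: E(K, 0x50) = 0x73; 0x4A ⊕ 0x73 = 0x39.
P[6]: E(K, 0x4A) = 0x6D; 0x52 ⊕ 0x6D = 0x3F.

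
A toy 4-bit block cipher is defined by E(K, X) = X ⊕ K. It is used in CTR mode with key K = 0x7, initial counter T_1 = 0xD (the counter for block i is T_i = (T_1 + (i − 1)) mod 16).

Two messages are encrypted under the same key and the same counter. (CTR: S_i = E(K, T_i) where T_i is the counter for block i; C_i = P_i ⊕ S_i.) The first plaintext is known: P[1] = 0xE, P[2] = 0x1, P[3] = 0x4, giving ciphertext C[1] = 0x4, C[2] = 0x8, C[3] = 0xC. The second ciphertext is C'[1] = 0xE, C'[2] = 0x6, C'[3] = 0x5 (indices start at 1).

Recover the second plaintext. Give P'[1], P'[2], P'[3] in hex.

P'[1] = 0x4, P'[2] = 0xF, P'[3] = 0xD

In CTR with a reused counter, both messages share the same keystream S_i, so C_i ⊕ C'_i = P_i ⊕ P'_i and thus P'_i = P_i ⊕ C_i ⊕ C'_i.
P'[1]: 0xE ⊕ 0x4 ⊕ 0xE = 0x4.
P'[2]: 0x1 ⊕ 0x8 ⊕ 0x6 = 0xF.
P'[3]: 0x4 ⊕ 0xC ⊕ 0x5 = 0xD.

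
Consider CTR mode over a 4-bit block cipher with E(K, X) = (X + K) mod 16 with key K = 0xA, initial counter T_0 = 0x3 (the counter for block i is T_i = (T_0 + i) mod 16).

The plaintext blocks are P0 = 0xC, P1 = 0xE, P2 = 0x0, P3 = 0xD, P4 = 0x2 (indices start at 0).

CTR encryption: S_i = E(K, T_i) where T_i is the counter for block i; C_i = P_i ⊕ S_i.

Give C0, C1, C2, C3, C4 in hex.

C0: T = 0x3, S = E(K, T) = 0xD; 0xC ⊕ 0xD = 0x1.
C1: T = 0x4, S = E(K, T) = 0xE; 0xE ⊕ 0xE = 0x0.
C2: T = 0x5, S = E(K, T) = 0xF; 0x0 ⊕ 0xF = 0xF.
C3: T = 0x6, S = E(K, T) = 0x0; 0xD ⊕ 0x0 = 0xD.
C4: T = 0x7, S = E(K, T) = 0x1; 0x2 ⊕ 0x1 = 0x3.

C0 = 0x1, C1 = 0x0, C2 = 0xF, C3 = 0xD, C4 = 0x3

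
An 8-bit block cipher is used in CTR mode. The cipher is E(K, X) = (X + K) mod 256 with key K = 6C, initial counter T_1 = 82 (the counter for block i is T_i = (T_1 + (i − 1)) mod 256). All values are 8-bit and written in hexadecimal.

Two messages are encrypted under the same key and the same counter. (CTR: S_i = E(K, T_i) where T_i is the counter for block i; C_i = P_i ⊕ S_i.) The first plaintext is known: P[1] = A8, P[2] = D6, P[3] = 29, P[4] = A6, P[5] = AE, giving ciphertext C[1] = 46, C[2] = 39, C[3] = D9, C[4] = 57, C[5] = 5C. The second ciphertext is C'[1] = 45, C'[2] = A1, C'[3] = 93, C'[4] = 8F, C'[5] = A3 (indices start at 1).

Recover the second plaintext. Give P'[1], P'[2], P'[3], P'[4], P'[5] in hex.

P'[1] = AB, P'[2] = 4E, P'[3] = 63, P'[4] = 7E, P'[5] = 51

In CTR with a reused counter, both messages share the same keystream S_i, so C_i ⊕ C'_i = P_i ⊕ P'_i and thus P'_i = P_i ⊕ C_i ⊕ C'_i.
P'[1]: A8 ⊕ 46 ⊕ 45 = AB.
P'[2]: D6 ⊕ 39 ⊕ A1 = 4E.
P'[3]: 29 ⊕ D9 ⊕ 93 = 63.
P'[4]: A6 ⊕ 57 ⊕ 8F = 7E.
P'[5]: AE ⊕ 5C ⊕ A3 = 51.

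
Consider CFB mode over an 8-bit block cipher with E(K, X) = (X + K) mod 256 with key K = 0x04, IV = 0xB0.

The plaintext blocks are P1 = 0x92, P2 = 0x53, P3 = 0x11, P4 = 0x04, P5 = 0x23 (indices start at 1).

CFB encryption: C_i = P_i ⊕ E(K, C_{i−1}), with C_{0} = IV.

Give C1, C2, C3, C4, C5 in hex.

C1 = 0x26, C2 = 0x79, C3 = 0x6C, C4 = 0x74, C5 = 0x5B

C1: E(K, 0xB0) = 0xB4; 0x92 ⊕ 0xB4 = 0x26.
C2: E(K, 0x26) = 0x2A; 0x53 ⊕ 0x2A = 0x79.
C3: E(K, 0x79) = 0x7D; 0x11 ⊕ 0x7D = 0x6C.
C4: E(K, 0x6C) = 0x70; 0x04 ⊕ 0x70 = 0x74.
C5: E(K, 0x74) = 0x78; 0x23 ⊕ 0x78 = 0x5B.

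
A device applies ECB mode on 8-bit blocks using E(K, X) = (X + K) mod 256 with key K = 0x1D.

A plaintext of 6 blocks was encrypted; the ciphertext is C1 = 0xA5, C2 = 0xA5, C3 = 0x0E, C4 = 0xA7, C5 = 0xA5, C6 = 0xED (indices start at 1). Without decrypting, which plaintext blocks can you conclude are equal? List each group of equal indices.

ECB encrypts each block independently with the same key, so equal ciphertext blocks imply equal plaintext blocks.
C1 = C2 = C5 = 0xA5, so P1 = P2 = P5.

P1 = P2 = P5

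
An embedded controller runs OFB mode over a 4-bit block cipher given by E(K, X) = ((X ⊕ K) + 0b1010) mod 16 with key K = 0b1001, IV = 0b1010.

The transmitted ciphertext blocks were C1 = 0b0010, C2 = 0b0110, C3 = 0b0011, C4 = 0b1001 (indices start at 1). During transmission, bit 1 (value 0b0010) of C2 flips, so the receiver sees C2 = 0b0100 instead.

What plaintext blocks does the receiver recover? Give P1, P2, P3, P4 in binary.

OFB decryption: S_i = E(K, S_{i−1}) with S_{0} = IV; P_i = C_i ⊕ S_i.
Only C2 changed, to 0b0100. In OFB, a change in C_i flips the same bit in P_i only; the keystream is unaffected. Decrypting the received ciphertext:
P1: S = E(K, 0b1010) = 0b1101; 0b0010 ⊕ 0b1101 = 0b1111.
P2: S = E(K, 0b1101) = 0b1110; 0b0100 ⊕ 0b1110 = 0b1010.
P3: S = E(K, 0b1110) = 0b0001; 0b0011 ⊕ 0b0001 = 0b0010.
P4: S = E(K, 0b0001) = 0b0010; 0b1001 ⊕ 0b0010 = 0b1011.
Blocks that differ from the original plaintext: P2.

P1 = 0b1111, P2 = 0b1010, P3 = 0b0010, P4 = 0b1011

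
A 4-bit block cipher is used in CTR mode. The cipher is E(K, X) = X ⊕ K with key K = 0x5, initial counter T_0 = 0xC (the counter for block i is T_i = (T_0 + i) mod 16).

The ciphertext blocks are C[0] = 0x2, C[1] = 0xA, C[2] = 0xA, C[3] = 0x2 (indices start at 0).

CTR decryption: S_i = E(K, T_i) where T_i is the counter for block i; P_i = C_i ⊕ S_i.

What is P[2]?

P[2]: T = 0xE, S = E(K, T) = 0xB; 0xA ⊕ 0xB = 0x1.

P[2] = 0x1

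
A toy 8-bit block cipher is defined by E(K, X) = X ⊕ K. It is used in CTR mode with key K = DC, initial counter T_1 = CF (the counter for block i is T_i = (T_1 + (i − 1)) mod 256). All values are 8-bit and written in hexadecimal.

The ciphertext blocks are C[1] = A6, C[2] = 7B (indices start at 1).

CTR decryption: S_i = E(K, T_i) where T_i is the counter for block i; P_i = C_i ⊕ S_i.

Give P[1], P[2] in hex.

P[1] = B5, P[2] = 77

P[1]: T = CF, S = E(K, T) = 13; A6 ⊕ 13 = B5.
P[2]: T = D0, S = E(K, T) = 0C; 7B ⊕ 0C = 77.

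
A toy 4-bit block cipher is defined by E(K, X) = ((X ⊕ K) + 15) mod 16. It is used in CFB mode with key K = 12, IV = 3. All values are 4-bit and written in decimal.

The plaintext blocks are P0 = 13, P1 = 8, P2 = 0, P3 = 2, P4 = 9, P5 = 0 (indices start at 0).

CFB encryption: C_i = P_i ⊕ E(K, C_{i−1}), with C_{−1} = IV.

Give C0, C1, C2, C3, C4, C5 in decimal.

C0: E(K, 3) = 14; 13 ⊕ 14 = 3.
C1: E(K, 3) = 14; 8 ⊕ 14 = 6.
C2: E(K, 6) = 9; 0 ⊕ 9 = 9.
C3: E(K, 9) = 4; 2 ⊕ 4 = 6.
C4: E(K, 6) = 9; 9 ⊕ 9 = 0.
C5: E(K, 0) = 11; 0 ⊕ 11 = 11.

C0 = 3, C1 = 6, C2 = 9, C3 = 6, C4 = 0, C5 = 11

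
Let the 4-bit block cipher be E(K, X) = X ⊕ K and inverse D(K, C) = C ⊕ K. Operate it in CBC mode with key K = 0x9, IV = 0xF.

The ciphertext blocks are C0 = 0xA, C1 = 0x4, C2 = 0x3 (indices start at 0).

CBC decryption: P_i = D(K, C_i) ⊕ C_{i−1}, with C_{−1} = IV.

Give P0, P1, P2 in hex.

P0 = 0xC, P1 = 0x7, P2 = 0xE

P0: D(K, 0xA) = 0x3; 0x3 ⊕ 0xF = 0xC.
P1: D(K, 0x4) = 0xD; 0xD ⊕ 0xA = 0x7.
P2: D(K, 0x3) = 0xA; 0xA ⊕ 0x4 = 0xE.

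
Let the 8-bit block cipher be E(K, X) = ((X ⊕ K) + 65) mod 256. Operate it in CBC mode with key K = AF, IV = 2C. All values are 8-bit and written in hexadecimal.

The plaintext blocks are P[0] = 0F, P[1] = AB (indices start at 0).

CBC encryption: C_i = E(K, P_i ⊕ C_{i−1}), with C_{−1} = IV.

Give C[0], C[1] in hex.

C[0] = F1, C[1] = 5A

C[0]: P[0] ⊕ 2C = 23; E(K, 23) = F1.
C[1]: P[1] ⊕ F1 = 5A; E(K, 5A) = 5A.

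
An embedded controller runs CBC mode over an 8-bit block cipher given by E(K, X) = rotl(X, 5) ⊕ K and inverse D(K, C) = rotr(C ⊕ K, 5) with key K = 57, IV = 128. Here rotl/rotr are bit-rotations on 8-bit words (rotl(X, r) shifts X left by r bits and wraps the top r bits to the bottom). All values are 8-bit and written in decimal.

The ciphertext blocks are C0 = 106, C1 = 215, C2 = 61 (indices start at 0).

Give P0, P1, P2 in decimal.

CBC decryption: P_i = D(K, C_i) ⊕ C_{i−1}, with C_{−1} = IV.
P0: D(K, 106) = 154; 154 ⊕ 128 = 26.
P1: D(K, 215) = 119; 119 ⊕ 106 = 29.
P2: D(K, 61) = 32; 32 ⊕ 215 = 247.

P0 = 26, P1 = 29, P2 = 247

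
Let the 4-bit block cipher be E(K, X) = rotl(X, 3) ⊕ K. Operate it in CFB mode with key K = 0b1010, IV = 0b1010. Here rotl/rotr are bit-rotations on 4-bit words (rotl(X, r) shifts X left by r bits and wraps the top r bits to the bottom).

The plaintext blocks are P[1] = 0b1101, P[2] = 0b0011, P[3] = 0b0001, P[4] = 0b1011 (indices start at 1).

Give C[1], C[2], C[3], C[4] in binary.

CFB encryption: C_i = P_i ⊕ E(K, C_{i−1}), with C_{0} = IV.
C[1]: E(K, 0b1010) = 0b1111; 0b1101 ⊕ 0b1111 = 0b0010.
C[2]: E(K, 0b0010) = 0b1011; 0b0011 ⊕ 0b1011 = 0b1000.
C[3]: E(K, 0b1000) = 0b1110; 0b0001 ⊕ 0b1110 = 0b1111.
C[4]: E(K, 0b1111) = 0b0101; 0b1011 ⊕ 0b0101 = 0b1110.

C[1] = 0b0010, C[2] = 0b1000, C[3] = 0b1111, C[4] = 0b1110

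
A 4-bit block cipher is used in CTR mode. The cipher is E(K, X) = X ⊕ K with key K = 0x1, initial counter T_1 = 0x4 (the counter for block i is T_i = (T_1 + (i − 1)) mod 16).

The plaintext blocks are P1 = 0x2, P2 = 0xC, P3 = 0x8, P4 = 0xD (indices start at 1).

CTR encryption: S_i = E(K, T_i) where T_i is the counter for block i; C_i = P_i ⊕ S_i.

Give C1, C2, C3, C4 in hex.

C1: T = 0x4, S = E(K, T) = 0x5; 0x2 ⊕ 0x5 = 0x7.
C2: T = 0x5, S = E(K, T) = 0x4; 0xC ⊕ 0x4 = 0x8.
C3: T = 0x6, S = E(K, T) = 0x7; 0x8 ⊕ 0x7 = 0xF.
C4: T = 0x7, S = E(K, T) = 0x6; 0xD ⊕ 0x6 = 0xB.

C1 = 0x7, C2 = 0x8, C3 = 0xF, C4 = 0xB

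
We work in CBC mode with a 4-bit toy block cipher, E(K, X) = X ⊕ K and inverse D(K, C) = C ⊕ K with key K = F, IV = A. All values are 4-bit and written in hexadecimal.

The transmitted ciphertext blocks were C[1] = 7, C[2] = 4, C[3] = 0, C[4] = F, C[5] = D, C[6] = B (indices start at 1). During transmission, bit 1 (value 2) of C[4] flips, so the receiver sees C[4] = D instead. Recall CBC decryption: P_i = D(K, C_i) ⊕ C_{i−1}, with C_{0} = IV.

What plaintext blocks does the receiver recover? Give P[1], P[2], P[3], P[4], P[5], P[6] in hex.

Only C[4] changed, to D. In CBC, a change in C_i garbles P_i and flips the same bit in P_{i+1}. Decrypting the received ciphertext:
P[1]: D(K, 7) = 8; 8 ⊕ A = 2.
P[2]: D(K, 4) = B; B ⊕ 7 = C.
P[3]: D(K, 0) = F; F ⊕ 4 = B.
P[4]: D(K, D) = 2; 2 ⊕ 0 = 2.
P[5]: D(K, D) = 2; 2 ⊕ D = F.
P[6]: D(K, B) = 4; 4 ⊕ D = 9.
Blocks that differ from the original plaintext: P[4], P[5].

P[1] = 2, P[2] = C, P[3] = B, P[4] = 2, P[5] = F, P[6] = 9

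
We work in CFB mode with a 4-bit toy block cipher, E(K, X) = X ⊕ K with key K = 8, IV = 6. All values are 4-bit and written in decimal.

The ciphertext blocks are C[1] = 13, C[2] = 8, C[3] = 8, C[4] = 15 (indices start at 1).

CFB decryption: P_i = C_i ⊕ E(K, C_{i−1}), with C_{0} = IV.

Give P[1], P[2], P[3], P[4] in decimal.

P[1]: E(K, 6) = 14; 13 ⊕ 14 = 3.
P[2]: E(K, 13) = 5; 8 ⊕ 5 = 13.
P[3]: E(K, 8) = 0; 8 ⊕ 0 = 8.
P[4]: E(K, 8) = 0; 15 ⊕ 0 = 15.

P[1] = 3, P[2] = 13, P[3] = 8, P[4] = 15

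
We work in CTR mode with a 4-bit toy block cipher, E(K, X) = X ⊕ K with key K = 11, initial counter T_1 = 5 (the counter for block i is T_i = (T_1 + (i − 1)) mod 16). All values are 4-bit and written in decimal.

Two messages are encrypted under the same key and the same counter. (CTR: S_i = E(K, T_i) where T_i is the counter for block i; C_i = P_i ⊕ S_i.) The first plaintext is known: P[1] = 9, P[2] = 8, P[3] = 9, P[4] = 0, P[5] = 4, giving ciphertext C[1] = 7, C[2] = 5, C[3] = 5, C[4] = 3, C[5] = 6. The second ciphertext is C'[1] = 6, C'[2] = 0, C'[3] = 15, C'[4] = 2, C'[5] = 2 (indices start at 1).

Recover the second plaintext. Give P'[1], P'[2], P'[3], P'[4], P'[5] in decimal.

In CTR with a reused counter, both messages share the same keystream S_i, so C_i ⊕ C'_i = P_i ⊕ P'_i and thus P'_i = P_i ⊕ C_i ⊕ C'_i.
P'[1]: 9 ⊕ 7 ⊕ 6 = 8.
P'[2]: 8 ⊕ 5 ⊕ 0 = 13.
P'[3]: 9 ⊕ 5 ⊕ 15 = 3.
P'[4]: 0 ⊕ 3 ⊕ 2 = 1.
P'[5]: 4 ⊕ 6 ⊕ 2 = 0.

P'[1] = 8, P'[2] = 13, P'[3] = 3, P'[4] = 1, P'[5] = 0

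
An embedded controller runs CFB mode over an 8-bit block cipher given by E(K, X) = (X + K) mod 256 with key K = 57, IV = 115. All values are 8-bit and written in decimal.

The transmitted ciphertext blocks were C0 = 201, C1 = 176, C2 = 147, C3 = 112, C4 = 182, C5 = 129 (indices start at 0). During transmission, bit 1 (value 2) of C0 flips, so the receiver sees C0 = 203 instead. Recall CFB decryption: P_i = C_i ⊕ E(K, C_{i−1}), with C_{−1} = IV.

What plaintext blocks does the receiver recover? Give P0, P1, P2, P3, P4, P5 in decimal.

Only C0 changed, to 203. In CFB, a change in C_i flips the same bit in P_i and garbles P_{i+1}. Decrypting the received ciphertext:
P0: E(K, 115) = 172; 203 ⊕ 172 = 103.
P1: E(K, 203) = 4; 176 ⊕ 4 = 180.
P2: E(K, 176) = 233; 147 ⊕ 233 = 122.
P3: E(K, 147) = 204; 112 ⊕ 204 = 188.
P4: E(K, 112) = 169; 182 ⊕ 169 = 31.
P5: E(K, 182) = 239; 129 ⊕ 239 = 110.
Blocks that differ from the original plaintext: P0, P1.

P0 = 103, P1 = 180, P2 = 122, P3 = 188, P4 = 31, P5 = 110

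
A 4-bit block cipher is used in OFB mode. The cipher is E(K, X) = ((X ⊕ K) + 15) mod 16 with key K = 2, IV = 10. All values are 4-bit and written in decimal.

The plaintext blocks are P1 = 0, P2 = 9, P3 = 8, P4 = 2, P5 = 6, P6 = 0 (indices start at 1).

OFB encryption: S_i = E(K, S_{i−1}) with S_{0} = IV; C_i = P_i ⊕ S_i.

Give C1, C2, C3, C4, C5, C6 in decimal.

C1: S = E(K, 10) = 7; 0 ⊕ 7 = 7.
C2: S = E(K, 7) = 4; 9 ⊕ 4 = 13.
C3: S = E(K, 4) = 5; 8 ⊕ 5 = 13.
C4: S = E(K, 5) = 6; 2 ⊕ 6 = 4.
C5: S = E(K, 6) = 3; 6 ⊕ 3 = 5.
C6: S = E(K, 3) = 0; 0 ⊕ 0 = 0.

C1 = 7, C2 = 13, C3 = 13, C4 = 4, C5 = 5, C6 = 0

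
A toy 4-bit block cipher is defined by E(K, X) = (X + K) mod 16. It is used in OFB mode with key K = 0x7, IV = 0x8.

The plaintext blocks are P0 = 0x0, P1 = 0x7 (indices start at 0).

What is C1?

OFB encryption: S_i = E(K, S_{i−1}) with S_{−1} = IV; C_i = P_i ⊕ S_i.
C0: S = E(K, 0x8) = 0xF; 0x0 ⊕ 0xF = 0xF.
C1: S = E(K, 0xF) = 0x6; 0x7 ⊕ 0x6 = 0x1.

C1 = 0x1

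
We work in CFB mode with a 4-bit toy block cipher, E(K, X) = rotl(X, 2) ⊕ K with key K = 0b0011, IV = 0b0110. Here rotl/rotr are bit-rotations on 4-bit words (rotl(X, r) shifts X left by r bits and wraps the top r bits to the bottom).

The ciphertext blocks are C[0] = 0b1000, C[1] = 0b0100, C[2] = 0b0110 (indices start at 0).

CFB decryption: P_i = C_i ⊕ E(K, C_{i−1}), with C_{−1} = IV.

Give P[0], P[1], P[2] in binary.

P[0] = 0b0010, P[1] = 0b0101, P[2] = 0b0100

P[0]: E(K, 0b0110) = 0b1010; 0b1000 ⊕ 0b1010 = 0b0010.
P[1]: E(K, 0b1000) = 0b0001; 0b0100 ⊕ 0b0001 = 0b0101.
P[2]: E(K, 0b0100) = 0b0010; 0b0110 ⊕ 0b0010 = 0b0100.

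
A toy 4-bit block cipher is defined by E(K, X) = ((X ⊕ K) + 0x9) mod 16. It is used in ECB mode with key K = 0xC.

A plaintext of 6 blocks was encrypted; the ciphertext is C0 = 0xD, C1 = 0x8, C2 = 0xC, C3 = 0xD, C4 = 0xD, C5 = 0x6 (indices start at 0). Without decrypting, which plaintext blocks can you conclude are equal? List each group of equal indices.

ECB encrypts each block independently with the same key, so equal ciphertext blocks imply equal plaintext blocks.
C0 = C3 = C4 = 0xD, so P0 = P3 = P4.

P0 = P3 = P4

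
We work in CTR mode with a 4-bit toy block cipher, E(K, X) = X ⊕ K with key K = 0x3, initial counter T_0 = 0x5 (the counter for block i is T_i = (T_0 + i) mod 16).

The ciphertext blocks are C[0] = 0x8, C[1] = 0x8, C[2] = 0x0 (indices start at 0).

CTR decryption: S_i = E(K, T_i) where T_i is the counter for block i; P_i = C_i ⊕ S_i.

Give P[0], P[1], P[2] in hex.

P[0] = 0xE, P[1] = 0xD, P[2] = 0x4

P[0]: T = 0x5, S = E(K, T) = 0x6; 0x8 ⊕ 0x6 = 0xE.
P[1]: T = 0x6, S = E(K, T) = 0x5; 0x8 ⊕ 0x5 = 0xD.
P[2]: T = 0x7, S = E(K, T) = 0x4; 0x0 ⊕ 0x4 = 0x4.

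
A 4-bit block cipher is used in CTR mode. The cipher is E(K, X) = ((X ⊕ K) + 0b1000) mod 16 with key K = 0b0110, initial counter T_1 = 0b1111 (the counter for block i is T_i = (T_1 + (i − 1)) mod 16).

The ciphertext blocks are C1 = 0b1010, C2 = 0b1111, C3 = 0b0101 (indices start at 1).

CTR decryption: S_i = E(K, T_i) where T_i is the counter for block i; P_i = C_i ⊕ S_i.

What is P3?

P3: T = 0b0001, S = E(K, T) = 0b1111; 0b0101 ⊕ 0b1111 = 0b1010.

P3 = 0b1010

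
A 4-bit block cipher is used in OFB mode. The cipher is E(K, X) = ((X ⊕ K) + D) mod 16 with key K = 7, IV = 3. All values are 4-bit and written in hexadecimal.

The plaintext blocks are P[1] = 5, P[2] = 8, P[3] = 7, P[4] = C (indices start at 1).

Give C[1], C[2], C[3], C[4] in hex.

OFB encryption: S_i = E(K, S_{i−1}) with S_{0} = IV; C_i = P_i ⊕ S_i.
C[1]: S = E(K, 3) = 1; 5 ⊕ 1 = 4.
C[2]: S = E(K, 1) = 3; 8 ⊕ 3 = B.
C[3]: S = E(K, 3) = 1; 7 ⊕ 1 = 6.
C[4]: S = E(K, 1) = 3; C ⊕ 3 = F.

C[1] = 4, C[2] = B, C[3] = 6, C[4] = F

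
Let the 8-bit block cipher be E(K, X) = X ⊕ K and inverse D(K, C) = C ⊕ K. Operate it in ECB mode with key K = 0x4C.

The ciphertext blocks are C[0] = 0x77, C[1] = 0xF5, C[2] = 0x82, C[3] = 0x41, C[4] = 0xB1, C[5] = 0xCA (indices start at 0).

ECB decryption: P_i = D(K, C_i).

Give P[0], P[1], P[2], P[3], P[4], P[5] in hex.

P[0]: D(K, 0x77) = 0x3B.
P[1]: D(K, 0xF5) = 0xB9.
P[2]: D(K, 0x82) = 0xCE.
P[3]: D(K, 0x41) = 0x0D.
P[4]: D(K, 0xB1) = 0xFD.
P[5]: D(K, 0xCA) = 0x86.

P[0] = 0x3B, P[1] = 0xB9, P[2] = 0xCE, P[3] = 0x0D, P[4] = 0xFD, P[5] = 0x86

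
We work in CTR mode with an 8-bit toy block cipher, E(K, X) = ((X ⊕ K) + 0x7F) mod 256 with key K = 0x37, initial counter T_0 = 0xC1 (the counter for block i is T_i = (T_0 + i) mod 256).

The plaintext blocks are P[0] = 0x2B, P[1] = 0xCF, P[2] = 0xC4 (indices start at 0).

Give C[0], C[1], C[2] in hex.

CTR encryption: S_i = E(K, T_i) where T_i is the counter for block i; C_i = P_i ⊕ S_i.
C[0]: T = 0xC1, S = E(K, T) = 0x75; 0x2B ⊕ 0x75 = 0x5E.
C[1]: T = 0xC2, S = E(K, T) = 0x74; 0xCF ⊕ 0x74 = 0xBB.
C[2]: T = 0xC3, S = E(K, T) = 0x73; 0xC4 ⊕ 0x73 = 0xB7.

C[0] = 0x5E, C[1] = 0xBB, C[2] = 0xB7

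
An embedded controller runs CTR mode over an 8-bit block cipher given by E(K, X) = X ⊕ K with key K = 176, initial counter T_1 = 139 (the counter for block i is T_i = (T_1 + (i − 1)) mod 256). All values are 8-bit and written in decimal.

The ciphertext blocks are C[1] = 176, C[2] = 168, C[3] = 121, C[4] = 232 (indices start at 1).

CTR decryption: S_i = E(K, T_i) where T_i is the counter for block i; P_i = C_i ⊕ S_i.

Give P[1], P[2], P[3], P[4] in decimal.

P[1]: T = 139, S = E(K, T) = 59; 176 ⊕ 59 = 139.
P[2]: T = 140, S = E(K, T) = 60; 168 ⊕ 60 = 148.
P[3]: T = 141, S = E(K, T) = 61; 121 ⊕ 61 = 68.
P[4]: T = 142, S = E(K, T) = 62; 232 ⊕ 62 = 214.

P[1] = 139, P[2] = 148, P[3] = 68, P[4] = 214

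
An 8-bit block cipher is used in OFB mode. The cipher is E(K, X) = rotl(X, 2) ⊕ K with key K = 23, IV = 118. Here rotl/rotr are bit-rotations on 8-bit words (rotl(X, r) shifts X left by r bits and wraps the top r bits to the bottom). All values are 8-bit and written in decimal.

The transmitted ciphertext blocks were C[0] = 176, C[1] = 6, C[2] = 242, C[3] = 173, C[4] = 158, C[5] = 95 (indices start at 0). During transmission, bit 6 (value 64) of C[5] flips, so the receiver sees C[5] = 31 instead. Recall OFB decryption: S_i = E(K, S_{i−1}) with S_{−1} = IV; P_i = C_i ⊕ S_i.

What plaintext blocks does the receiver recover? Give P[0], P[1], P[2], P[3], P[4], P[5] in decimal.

Only C[5] changed, to 31. In OFB, a change in C_i flips the same bit in P_i only; the keystream is unaffected. Decrypting the received ciphertext:
P[0]: S = E(K, 118) = 206; 176 ⊕ 206 = 126.
P[1]: S = E(K, 206) = 44; 6 ⊕ 44 = 42.
P[2]: S = E(K, 44) = 167; 242 ⊕ 167 = 85.
P[3]: S = E(K, 167) = 137; 173 ⊕ 137 = 36.
P[4]: S = E(K, 137) = 49; 158 ⊕ 49 = 175.
P[5]: S = E(K, 49) = 211; 31 ⊕ 211 = 204.
Blocks that differ from the original plaintext: P[5].

P[0] = 126, P[1] = 42, P[2] = 85, P[3] = 36, P[4] = 175, P[5] = 204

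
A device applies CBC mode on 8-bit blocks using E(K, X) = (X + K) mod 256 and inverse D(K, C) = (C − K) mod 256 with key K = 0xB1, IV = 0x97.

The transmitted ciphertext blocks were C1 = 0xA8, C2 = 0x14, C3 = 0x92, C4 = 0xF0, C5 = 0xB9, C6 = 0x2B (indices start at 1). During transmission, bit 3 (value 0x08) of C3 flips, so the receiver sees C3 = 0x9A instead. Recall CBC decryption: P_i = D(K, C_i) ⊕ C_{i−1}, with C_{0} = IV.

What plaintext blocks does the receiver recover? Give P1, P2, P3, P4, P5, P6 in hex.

P1 = 0x60, P2 = 0xCB, P3 = 0xFD, P4 = 0xA5, P5 = 0xF8, P6 = 0xC3

Only C3 changed, to 0x9A. In CBC, a change in C_i garbles P_i and flips the same bit in P_{i+1}. Decrypting the received ciphertext:
P1: D(K, 0xA8) = 0xF7; 0xF7 ⊕ 0x97 = 0x60.
P2: D(K, 0x14) = 0x63; 0x63 ⊕ 0xA8 = 0xCB.
P3: D(K, 0x9A) = 0xE9; 0xE9 ⊕ 0x14 = 0xFD.
P4: D(K, 0xF0) = 0x3F; 0x3F ⊕ 0x9A = 0xA5.
P5: D(K, 0xB9) = 0x08; 0x08 ⊕ 0xF0 = 0xF8.
P6: D(K, 0x2B) = 0x7A; 0x7A ⊕ 0xB9 = 0xC3.
Blocks that differ from the original plaintext: P3, P4.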